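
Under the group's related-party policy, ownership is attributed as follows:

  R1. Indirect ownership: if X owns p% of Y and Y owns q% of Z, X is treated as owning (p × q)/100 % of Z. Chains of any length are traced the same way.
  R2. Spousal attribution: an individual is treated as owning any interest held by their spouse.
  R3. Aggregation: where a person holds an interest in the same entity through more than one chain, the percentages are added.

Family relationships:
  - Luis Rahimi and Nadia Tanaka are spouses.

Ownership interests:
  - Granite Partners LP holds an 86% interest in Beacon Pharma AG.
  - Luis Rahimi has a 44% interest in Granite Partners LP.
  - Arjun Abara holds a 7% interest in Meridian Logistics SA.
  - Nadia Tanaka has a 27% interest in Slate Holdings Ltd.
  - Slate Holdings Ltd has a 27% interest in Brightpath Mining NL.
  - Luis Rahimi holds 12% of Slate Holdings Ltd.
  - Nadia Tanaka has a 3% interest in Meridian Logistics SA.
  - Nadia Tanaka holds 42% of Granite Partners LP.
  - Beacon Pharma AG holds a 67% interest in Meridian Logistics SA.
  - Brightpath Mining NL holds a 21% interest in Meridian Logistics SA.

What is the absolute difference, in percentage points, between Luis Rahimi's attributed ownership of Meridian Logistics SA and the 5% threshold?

49.7645

By spousal attribution (R2), Luis Rahimi is treated as also owning Nadia Tanaka's interest in Slate Holdings Ltd, giving 12% + 27% = 39%.
By spousal attribution (R2), Luis Rahimi is treated as also owning Nadia Tanaka's interest in Granite Partners LP, giving 44% + 42% = 86%.
By spousal attribution (R2), Luis Rahimi is treated as owning Nadia Tanaka's 3% interest in Meridian Logistics SA.
Chain via Slate Holdings Ltd → Brightpath Mining NL (R1): 39% × 27% × 21% = 2.2113% of Meridian Logistics SA.
Chain via Granite Partners LP → Beacon Pharma AG (R1): 86% × 86% × 67% = 49.5532% of Meridian Logistics SA.
Direct interest in Meridian Logistics SA: 3%.
Aggregating (R3): 2.2113% + 49.5532% + 3% = 54.7645%.
54.7645% exceeds the 5% threshold by 49.7645 percentage points.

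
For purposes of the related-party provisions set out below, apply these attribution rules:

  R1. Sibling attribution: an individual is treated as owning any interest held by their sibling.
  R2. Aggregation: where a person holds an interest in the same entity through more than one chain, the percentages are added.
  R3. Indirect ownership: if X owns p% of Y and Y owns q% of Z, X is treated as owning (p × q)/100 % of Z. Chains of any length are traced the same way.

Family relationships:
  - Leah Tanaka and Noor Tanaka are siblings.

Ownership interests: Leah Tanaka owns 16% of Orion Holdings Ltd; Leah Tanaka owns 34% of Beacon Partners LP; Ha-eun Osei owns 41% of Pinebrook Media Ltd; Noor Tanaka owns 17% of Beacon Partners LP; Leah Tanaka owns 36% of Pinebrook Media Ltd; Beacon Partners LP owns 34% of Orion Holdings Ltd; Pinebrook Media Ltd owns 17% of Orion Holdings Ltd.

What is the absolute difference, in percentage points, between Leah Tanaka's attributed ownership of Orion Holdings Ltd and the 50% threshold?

10.54

By sibling attribution (R1), Leah Tanaka is treated as also owning Noor Tanaka's interest in Beacon Partners LP, giving 34% + 17% = 51%.
Chain via Pinebrook Media Ltd (R3): 36% × 17% = 6.12% of Orion Holdings Ltd.
Chain via Beacon Partners LP (R3): 51% × 34% = 17.34% of Orion Holdings Ltd.
Direct interest in Orion Holdings Ltd: 16%.
Aggregating (R2): 6.12% + 17.34% + 16% = 39.46%.
39.46% falls short of the 50% threshold by 10.54 percentage points.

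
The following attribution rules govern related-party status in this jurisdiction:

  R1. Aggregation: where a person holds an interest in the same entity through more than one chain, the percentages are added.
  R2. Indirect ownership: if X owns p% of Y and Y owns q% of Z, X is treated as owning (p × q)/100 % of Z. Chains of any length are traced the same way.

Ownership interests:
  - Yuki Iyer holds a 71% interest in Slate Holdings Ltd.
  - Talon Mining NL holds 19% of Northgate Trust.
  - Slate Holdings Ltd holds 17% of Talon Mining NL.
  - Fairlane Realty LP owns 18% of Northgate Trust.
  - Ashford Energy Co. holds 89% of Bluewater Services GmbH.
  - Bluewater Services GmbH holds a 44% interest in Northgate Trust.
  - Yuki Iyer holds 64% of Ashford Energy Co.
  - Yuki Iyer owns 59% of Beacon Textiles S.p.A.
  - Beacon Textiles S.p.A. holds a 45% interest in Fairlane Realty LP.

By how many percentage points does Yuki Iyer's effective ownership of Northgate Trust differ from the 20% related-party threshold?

12.1347

Chain via Slate Holdings Ltd → Talon Mining NL (R2): 71% × 17% × 19% = 2.2933% of Northgate Trust.
Chain via Ashford Energy Co. → Bluewater Services GmbH (R2): 64% × 89% × 44% = 25.0624% of Northgate Trust.
Chain via Beacon Textiles S.p.A. → Fairlane Realty LP (R2): 59% × 45% × 18% = 4.779% of Northgate Trust.
Aggregating (R1): 2.2933% + 25.0624% + 4.779% = 32.1347%.
32.1347% exceeds the 20% threshold by 12.1347 percentage points.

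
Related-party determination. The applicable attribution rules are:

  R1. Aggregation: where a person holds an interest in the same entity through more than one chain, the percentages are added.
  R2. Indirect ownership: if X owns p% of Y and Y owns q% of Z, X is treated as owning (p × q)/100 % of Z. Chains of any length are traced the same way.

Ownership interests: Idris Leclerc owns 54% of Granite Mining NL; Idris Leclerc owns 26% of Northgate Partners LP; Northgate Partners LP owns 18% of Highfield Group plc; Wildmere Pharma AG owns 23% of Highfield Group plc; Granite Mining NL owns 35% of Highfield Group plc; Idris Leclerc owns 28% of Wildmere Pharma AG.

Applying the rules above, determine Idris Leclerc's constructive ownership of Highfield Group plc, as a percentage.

30.02%

Chain via Wildmere Pharma AG (R2): 28% × 23% = 6.44% of Highfield Group plc.
Chain via Granite Mining NL (R2): 54% × 35% = 18.9% of Highfield Group plc.
Chain via Northgate Partners LP (R2): 26% × 18% = 4.68% of Highfield Group plc.
Aggregating (R1): 6.44% + 18.9% + 4.68% = 30.02%.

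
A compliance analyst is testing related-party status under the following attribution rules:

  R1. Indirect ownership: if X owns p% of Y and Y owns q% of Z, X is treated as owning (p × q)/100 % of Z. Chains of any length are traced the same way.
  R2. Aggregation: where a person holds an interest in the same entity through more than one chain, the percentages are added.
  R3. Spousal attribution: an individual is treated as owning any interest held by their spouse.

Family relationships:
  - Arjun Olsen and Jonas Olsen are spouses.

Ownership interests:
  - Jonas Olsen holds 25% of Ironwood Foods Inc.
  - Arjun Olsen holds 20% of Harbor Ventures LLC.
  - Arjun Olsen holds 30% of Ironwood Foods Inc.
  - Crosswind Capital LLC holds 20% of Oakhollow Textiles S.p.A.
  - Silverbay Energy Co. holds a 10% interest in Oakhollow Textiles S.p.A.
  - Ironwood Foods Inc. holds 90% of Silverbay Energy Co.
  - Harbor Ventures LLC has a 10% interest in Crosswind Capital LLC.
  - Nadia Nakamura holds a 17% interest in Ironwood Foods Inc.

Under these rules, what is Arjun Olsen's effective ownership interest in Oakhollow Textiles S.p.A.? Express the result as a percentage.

5.35%

By spousal attribution (R3), Arjun Olsen is treated as also owning Jonas Olsen's interest in Ironwood Foods Inc, giving 30% + 25% = 55%.
Chain via Harbor Ventures LLC → Crosswind Capital LLC (R1): 20% × 10% × 20% = 0.4% of Oakhollow Textiles S.p.A.
Chain via Ironwood Foods Inc. → Silverbay Energy Co. (R1): 55% × 90% × 10% = 4.95% of Oakhollow Textiles S.p.A.
Aggregating (R2): 0.4% + 4.95% = 5.35%.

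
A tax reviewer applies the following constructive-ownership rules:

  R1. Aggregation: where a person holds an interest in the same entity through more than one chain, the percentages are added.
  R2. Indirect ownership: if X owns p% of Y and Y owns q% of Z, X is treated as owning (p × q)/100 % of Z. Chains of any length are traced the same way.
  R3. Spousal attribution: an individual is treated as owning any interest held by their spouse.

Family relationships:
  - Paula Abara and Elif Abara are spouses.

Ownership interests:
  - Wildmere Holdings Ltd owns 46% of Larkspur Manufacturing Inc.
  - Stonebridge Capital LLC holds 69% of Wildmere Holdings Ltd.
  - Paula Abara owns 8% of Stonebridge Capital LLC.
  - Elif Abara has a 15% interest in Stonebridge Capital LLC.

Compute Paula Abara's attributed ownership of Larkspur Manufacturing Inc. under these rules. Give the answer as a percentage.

7.3002%

By spousal attribution (R3), Paula Abara is treated as also owning Elif Abara's interest in Stonebridge Capital LLC, giving 8% + 15% = 23%.
Chain via Stonebridge Capital LLC → Wildmere Holdings Ltd (R2): 23% × 69% × 46% = 7.3002% of Larkspur Manufacturing Inc.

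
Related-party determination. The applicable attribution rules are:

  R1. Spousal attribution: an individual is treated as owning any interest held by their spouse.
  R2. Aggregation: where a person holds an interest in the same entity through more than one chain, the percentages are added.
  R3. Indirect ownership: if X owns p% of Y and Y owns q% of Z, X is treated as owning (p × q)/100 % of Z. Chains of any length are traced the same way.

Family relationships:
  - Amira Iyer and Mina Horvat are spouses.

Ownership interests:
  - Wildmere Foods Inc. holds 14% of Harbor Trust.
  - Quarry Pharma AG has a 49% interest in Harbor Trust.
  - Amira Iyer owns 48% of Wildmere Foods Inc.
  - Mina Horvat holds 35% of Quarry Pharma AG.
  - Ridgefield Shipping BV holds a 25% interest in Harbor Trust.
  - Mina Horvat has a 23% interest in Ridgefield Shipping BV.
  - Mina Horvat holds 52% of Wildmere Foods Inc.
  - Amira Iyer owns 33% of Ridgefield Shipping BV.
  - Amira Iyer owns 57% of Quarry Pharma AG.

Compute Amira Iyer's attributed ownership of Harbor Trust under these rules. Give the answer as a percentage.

73.08%

By spousal attribution (R1), Amira Iyer is treated as also owning Mina Horvat's interest in Ridgefield Shipping BV, giving 33% + 23% = 56%.
By spousal attribution (R1), Amira Iyer is treated as also owning Mina Horvat's interest in Quarry Pharma AG, giving 57% + 35% = 92%.
By spousal attribution (R1), Amira Iyer is treated as also owning Mina Horvat's interest in Wildmere Foods Inc, giving 48% + 52% = 100%.
Chain via Ridgefield Shipping BV (R3): 56% × 25% = 14% of Harbor Trust.
Chain via Quarry Pharma AG (R3): 92% × 49% = 45.08% of Harbor Trust.
Chain via Wildmere Foods Inc. (R3): 100% × 14% = 14% of Harbor Trust.
Aggregating (R2): 14% + 45.08% + 14% = 73.08%.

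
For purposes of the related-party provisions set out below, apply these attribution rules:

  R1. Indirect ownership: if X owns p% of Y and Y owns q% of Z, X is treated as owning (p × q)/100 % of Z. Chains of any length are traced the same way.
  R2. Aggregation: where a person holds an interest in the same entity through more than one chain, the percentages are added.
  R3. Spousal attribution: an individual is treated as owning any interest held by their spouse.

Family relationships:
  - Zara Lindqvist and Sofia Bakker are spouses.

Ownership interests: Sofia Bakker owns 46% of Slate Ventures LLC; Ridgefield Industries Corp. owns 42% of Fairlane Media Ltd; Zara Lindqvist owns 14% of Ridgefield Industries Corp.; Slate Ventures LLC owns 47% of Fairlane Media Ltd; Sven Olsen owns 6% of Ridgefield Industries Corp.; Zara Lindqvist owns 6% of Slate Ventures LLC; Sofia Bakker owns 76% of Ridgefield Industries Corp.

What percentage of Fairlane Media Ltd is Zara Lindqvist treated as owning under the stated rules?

By spousal attribution (R3), Zara Lindqvist is treated as also owning Sofia Bakker's interest in Ridgefield Industries Corp, giving 14% + 76% = 90%.
By spousal attribution (R3), Zara Lindqvist is treated as also owning Sofia Bakker's interest in Slate Ventures LLC, giving 6% + 46% = 52%.
Chain via Ridgefield Industries Corp. (R1): 90% × 42% = 37.8% of Fairlane Media Ltd.
Chain via Slate Ventures LLC (R1): 52% × 47% = 24.44% of Fairlane Media Ltd.
Aggregating (R2): 37.8% + 24.44% = 62.24%.

62.24%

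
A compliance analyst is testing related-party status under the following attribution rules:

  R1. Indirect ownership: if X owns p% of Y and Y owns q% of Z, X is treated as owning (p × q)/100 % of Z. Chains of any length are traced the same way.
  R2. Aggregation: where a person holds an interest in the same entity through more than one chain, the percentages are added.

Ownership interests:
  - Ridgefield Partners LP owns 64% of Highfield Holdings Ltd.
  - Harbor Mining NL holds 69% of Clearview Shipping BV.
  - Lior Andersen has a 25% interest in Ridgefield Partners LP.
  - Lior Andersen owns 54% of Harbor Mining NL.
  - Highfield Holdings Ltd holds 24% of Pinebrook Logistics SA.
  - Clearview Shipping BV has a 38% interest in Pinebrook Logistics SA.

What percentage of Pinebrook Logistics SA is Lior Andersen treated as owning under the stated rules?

Chain via Ridgefield Partners LP → Highfield Holdings Ltd (R1): 25% × 64% × 24% = 3.84% of Pinebrook Logistics SA.
Chain via Harbor Mining NL → Clearview Shipping BV (R1): 54% × 69% × 38% = 14.1588% of Pinebrook Logistics SA.
Aggregating (R2): 3.84% + 14.1588% = 17.9988%.

17.9988%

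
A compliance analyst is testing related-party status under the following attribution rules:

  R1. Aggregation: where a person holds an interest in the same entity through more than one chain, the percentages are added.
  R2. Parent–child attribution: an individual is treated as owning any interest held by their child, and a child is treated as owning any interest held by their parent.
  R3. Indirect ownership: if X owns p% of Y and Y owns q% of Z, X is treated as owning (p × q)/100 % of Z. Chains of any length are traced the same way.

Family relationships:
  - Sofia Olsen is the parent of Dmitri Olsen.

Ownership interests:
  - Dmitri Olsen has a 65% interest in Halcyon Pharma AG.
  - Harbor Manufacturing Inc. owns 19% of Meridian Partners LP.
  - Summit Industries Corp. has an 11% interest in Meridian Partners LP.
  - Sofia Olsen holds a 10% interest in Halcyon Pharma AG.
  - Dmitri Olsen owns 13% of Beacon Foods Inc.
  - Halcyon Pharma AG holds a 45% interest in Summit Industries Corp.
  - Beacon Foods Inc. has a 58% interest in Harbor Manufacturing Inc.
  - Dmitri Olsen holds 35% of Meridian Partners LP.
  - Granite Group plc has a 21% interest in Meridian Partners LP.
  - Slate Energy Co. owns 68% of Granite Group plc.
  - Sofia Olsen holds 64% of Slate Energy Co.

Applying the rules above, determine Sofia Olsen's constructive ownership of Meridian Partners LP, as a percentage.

49.2843%

By parent–child attribution (R2), Sofia Olsen is treated as also owning Dmitri Olsen's interest in Halcyon Pharma AG, giving 10% + 65% = 75%.
By parent–child attribution (R2), Sofia Olsen is treated as owning Dmitri Olsen's 13% interest in Beacon Foods Inc.
By parent–child attribution (R2), Sofia Olsen is treated as owning Dmitri Olsen's 35% interest in Meridian Partners LP.
Chain via Slate Energy Co. → Granite Group plc (R3): 64% × 68% × 21% = 9.1392% of Meridian Partners LP.
Chain via Halcyon Pharma AG → Summit Industries Corp. (R3): 75% × 45% × 11% = 3.7125% of Meridian Partners LP.
Chain via Beacon Foods Inc. → Harbor Manufacturing Inc. (R3): 13% × 58% × 19% = 1.4326% of Meridian Partners LP.
Direct interest in Meridian Partners LP: 35%.
Aggregating (R1): 9.1392% + 3.7125% + 1.4326% + 35% = 49.2843%.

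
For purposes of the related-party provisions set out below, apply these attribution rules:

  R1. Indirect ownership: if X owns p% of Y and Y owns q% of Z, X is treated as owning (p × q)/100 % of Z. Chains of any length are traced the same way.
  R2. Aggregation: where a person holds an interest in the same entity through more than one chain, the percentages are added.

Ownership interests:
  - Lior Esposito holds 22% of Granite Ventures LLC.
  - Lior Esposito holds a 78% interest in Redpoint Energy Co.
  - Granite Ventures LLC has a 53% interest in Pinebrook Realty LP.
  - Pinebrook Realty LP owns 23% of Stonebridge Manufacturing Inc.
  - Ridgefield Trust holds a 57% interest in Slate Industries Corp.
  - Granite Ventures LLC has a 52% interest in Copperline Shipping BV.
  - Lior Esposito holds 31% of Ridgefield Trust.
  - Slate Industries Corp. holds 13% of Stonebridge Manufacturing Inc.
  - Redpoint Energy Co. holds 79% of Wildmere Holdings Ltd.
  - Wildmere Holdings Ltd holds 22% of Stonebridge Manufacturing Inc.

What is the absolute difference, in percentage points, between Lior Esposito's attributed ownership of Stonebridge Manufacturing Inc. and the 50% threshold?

Chain via Granite Ventures LLC → Pinebrook Realty LP (R1): 22% × 53% × 23% = 2.6818% of Stonebridge Manufacturing Inc.
Chain via Redpoint Energy Co. → Wildmere Holdings Ltd (R1): 78% × 79% × 22% = 13.5564% of Stonebridge Manufacturing Inc.
Chain via Ridgefield Trust → Slate Industries Corp. (R1): 31% × 57% × 13% = 2.2971% of Stonebridge Manufacturing Inc.
Aggregating (R2): 2.6818% + 13.5564% + 2.2971% = 18.5353%.
18.5353% falls short of the 50% threshold by 31.4647 percentage points.

31.4647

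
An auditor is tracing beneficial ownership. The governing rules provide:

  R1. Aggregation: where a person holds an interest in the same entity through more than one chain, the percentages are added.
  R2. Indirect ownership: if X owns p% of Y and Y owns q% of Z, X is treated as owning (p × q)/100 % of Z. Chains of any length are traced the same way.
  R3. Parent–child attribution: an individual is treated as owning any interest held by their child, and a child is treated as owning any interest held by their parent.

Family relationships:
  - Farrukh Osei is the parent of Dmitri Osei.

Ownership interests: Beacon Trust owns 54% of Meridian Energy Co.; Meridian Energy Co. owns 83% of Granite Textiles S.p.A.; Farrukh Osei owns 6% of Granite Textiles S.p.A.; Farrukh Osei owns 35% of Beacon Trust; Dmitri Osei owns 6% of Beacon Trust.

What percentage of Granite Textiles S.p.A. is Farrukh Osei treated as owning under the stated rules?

By parent–child attribution (R3), Farrukh Osei is treated as also owning Dmitri Osei's interest in Beacon Trust, giving 35% + 6% = 41%.
Chain via Beacon Trust → Meridian Energy Co. (R2): 41% × 54% × 83% = 18.3762% of Granite Textiles S.p.A.
Direct interest in Granite Textiles S.p.A: 6%.
Aggregating (R1): 18.3762% + 6% = 24.3762%.

24.3762%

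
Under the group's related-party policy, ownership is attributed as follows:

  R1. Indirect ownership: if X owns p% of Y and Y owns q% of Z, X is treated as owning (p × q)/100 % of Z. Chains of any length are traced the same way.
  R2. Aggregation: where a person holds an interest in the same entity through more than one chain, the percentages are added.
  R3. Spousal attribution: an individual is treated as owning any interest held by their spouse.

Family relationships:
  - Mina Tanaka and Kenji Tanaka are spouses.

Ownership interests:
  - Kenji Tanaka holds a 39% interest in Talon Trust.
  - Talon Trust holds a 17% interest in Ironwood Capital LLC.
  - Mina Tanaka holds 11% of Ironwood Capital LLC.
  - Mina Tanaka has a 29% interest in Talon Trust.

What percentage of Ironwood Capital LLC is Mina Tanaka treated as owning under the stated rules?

By spousal attribution (R3), Mina Tanaka is treated as also owning Kenji Tanaka's interest in Talon Trust, giving 29% + 39% = 68%.
Chain via Talon Trust (R1): 68% × 17% = 11.56% of Ironwood Capital LLC.
Direct interest in Ironwood Capital LLC: 11%.
Aggregating (R2): 11.56% + 11% = 22.56%.

22.56%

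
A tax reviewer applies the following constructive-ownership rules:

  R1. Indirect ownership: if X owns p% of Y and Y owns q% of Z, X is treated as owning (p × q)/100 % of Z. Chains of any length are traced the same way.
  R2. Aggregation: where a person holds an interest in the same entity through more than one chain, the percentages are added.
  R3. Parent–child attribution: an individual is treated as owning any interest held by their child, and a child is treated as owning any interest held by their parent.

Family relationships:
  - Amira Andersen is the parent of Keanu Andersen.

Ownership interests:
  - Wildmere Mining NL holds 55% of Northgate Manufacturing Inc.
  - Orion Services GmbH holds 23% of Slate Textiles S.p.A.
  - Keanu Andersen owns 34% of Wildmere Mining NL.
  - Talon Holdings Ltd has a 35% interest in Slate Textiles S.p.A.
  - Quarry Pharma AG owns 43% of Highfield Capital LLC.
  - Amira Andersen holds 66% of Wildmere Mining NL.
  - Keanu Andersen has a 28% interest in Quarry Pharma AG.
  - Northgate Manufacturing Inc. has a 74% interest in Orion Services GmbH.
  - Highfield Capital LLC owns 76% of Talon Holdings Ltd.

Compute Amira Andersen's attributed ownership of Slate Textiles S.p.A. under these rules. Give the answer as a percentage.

By parent–child attribution (R3), Amira Andersen is treated as also owning Keanu Andersen's interest in Wildmere Mining NL, giving 66% + 34% = 100%.
By parent–child attribution (R3), Amira Andersen is treated as owning Keanu Andersen's 28% interest in Quarry Pharma AG.
Chain via Wildmere Mining NL → Northgate Manufacturing Inc. → Orion Services GmbH (R1): 100% × 55% × 74% × 23% = 9.361% of Slate Textiles S.p.A.
Chain via Quarry Pharma AG → Highfield Capital LLC → Talon Holdings Ltd (R1): 28% × 43% × 76% × 35% = 3.20264% of Slate Textiles S.p.A.
Aggregating (R2): 9.361% + 3.20264% = 12.56364%.

12.56364%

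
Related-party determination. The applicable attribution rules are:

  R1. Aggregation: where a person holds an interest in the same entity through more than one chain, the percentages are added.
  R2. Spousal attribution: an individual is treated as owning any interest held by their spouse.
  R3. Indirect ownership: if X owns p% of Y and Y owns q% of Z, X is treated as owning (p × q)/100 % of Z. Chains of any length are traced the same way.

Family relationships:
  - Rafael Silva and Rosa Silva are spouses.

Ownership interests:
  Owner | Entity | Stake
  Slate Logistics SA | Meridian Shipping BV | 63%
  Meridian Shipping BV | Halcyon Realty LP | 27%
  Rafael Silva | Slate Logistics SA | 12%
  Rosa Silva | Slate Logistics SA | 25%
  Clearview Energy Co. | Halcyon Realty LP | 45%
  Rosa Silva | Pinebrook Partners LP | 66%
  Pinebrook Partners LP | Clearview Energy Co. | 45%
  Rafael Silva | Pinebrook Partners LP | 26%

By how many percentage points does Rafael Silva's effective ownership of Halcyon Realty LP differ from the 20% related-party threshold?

By spousal attribution (R2), Rafael Silva is treated as also owning Rosa Silva's interest in Slate Logistics SA, giving 12% + 25% = 37%.
By spousal attribution (R2), Rafael Silva is treated as also owning Rosa Silva's interest in Pinebrook Partners LP, giving 26% + 66% = 92%.
Chain via Slate Logistics SA → Meridian Shipping BV (R3): 37% × 63% × 27% = 6.2937% of Halcyon Realty LP.
Chain via Pinebrook Partners LP → Clearview Energy Co. (R3): 92% × 45% × 45% = 18.63% of Halcyon Realty LP.
Aggregating (R1): 6.2937% + 18.63% = 24.9237%.
24.9237% exceeds the 20% threshold by 4.9237 percentage points.

4.9237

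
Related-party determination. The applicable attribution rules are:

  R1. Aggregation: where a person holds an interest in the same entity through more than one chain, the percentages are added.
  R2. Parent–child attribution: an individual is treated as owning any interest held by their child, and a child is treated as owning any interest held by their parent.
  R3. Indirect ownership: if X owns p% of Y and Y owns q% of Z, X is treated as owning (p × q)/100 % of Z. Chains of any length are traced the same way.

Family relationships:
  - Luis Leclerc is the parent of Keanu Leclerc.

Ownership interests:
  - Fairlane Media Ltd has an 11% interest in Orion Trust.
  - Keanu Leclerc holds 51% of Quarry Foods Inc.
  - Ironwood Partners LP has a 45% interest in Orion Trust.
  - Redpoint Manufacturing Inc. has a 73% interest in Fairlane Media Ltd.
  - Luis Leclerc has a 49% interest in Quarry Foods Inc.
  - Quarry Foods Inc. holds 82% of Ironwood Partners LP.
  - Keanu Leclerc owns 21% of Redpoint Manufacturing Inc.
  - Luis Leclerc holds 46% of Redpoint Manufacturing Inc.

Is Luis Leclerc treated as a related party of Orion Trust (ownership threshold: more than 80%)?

No

By parent–child attribution (R2), Luis Leclerc is treated as also owning Keanu Leclerc's interest in Redpoint Manufacturing Inc, giving 46% + 21% = 67%.
By parent–child attribution (R2), Luis Leclerc is treated as also owning Keanu Leclerc's interest in Quarry Foods Inc, giving 49% + 51% = 100%.
Chain via Redpoint Manufacturing Inc. → Fairlane Media Ltd (R3): 67% × 73% × 11% = 5.3801% of Orion Trust.
Chain via Quarry Foods Inc. → Ironwood Partners LP (R3): 100% × 82% × 45% = 36.9% of Orion Trust.
Aggregating (R1): 5.3801% + 36.9% = 42.2801%.
42.2801% does not exceed the 80% threshold, so Luis is not a related party to Orion Trust.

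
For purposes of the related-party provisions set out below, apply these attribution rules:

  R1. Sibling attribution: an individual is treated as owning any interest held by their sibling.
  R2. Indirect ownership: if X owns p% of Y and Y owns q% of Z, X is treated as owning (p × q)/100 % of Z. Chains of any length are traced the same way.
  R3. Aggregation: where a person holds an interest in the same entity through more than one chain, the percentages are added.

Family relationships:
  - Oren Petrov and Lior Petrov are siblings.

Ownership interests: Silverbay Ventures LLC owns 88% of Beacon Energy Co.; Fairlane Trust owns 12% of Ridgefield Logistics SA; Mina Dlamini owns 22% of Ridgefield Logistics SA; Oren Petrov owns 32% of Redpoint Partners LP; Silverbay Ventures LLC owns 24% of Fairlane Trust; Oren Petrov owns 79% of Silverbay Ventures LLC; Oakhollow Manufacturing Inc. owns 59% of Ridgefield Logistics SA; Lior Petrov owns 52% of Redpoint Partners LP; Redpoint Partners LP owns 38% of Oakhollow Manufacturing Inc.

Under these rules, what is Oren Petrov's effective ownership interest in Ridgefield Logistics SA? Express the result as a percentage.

21.108%

By sibling attribution (R1), Oren Petrov is treated as also owning Lior Petrov's interest in Redpoint Partners LP, giving 32% + 52% = 84%.
Chain via Silverbay Ventures LLC → Fairlane Trust (R2): 79% × 24% × 12% = 2.2752% of Ridgefield Logistics SA.
Chain via Redpoint Partners LP → Oakhollow Manufacturing Inc. (R2): 84% × 38% × 59% = 18.8328% of Ridgefield Logistics SA.
Aggregating (R3): 2.2752% + 18.8328% = 21.108%.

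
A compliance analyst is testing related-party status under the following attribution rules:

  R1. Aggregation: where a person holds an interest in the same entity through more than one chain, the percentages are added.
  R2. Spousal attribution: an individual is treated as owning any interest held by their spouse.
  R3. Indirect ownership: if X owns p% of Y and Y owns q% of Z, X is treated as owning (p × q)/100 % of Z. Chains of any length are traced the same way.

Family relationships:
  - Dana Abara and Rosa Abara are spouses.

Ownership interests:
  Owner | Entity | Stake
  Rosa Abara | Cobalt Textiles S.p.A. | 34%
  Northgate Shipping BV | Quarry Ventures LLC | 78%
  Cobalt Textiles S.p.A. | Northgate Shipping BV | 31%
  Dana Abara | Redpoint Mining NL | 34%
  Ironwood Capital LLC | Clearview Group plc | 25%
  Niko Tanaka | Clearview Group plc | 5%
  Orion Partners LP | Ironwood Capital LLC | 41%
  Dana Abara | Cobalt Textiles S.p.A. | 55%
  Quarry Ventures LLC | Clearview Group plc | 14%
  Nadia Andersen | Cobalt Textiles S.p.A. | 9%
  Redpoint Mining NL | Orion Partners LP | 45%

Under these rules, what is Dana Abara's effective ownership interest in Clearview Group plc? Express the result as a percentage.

4.581078%

By spousal attribution (R2), Dana Abara is treated as also owning Rosa Abara's interest in Cobalt Textiles S.p.A, giving 55% + 34% = 89%.
Chain via Cobalt Textiles S.p.A. → Northgate Shipping BV → Quarry Ventures LLC (R3): 89% × 31% × 78% × 14% = 3.012828% of Clearview Group plc.
Chain via Redpoint Mining NL → Orion Partners LP → Ironwood Capital LLC (R3): 34% × 45% × 41% × 25% = 1.56825% of Clearview Group plc.
Aggregating (R1): 3.012828% + 1.56825% = 4.581078%.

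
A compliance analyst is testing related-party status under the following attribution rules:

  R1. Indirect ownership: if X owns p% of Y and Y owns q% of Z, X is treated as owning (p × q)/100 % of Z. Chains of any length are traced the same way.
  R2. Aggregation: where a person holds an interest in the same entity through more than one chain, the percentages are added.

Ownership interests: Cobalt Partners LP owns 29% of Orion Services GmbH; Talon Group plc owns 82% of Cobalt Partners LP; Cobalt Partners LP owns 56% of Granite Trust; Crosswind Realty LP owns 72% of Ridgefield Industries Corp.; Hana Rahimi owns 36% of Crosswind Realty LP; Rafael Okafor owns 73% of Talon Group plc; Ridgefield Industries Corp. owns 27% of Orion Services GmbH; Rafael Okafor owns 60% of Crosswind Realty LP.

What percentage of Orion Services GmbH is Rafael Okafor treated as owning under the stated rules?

Chain via Crosswind Realty LP → Ridgefield Industries Corp. (R1): 60% × 72% × 27% = 11.664% of Orion Services GmbH.
Chain via Talon Group plc → Cobalt Partners LP (R1): 73% × 82% × 29% = 17.3594% of Orion Services GmbH.
Aggregating (R2): 11.664% + 17.3594% = 29.0234%.

29.0234%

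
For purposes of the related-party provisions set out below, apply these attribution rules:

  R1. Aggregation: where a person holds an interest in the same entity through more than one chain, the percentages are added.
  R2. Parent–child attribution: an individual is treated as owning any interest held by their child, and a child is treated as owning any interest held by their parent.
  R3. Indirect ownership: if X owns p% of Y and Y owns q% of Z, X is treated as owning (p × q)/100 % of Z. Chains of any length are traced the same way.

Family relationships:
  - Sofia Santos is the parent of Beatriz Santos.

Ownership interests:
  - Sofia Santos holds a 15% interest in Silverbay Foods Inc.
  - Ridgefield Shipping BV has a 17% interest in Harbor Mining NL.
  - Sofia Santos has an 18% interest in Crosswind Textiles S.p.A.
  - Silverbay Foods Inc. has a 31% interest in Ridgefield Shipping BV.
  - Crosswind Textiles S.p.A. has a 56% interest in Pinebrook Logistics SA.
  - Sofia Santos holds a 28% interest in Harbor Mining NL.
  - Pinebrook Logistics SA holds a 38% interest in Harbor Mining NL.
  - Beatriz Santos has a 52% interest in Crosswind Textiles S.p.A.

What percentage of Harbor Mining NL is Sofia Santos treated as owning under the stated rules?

By parent–child attribution (R2), Sofia Santos is treated as also owning Beatriz Santos's interest in Crosswind Textiles S.p.A, giving 18% + 52% = 70%.
Chain via Crosswind Textiles S.p.A. → Pinebrook Logistics SA (R3): 70% × 56% × 38% = 14.896% of Harbor Mining NL.
Chain via Silverbay Foods Inc. → Ridgefield Shipping BV (R3): 15% × 31% × 17% = 0.7905% of Harbor Mining NL.
Direct interest in Harbor Mining NL: 28%.
Aggregating (R1): 14.896% + 0.7905% + 28% = 43.6865%.

43.6865%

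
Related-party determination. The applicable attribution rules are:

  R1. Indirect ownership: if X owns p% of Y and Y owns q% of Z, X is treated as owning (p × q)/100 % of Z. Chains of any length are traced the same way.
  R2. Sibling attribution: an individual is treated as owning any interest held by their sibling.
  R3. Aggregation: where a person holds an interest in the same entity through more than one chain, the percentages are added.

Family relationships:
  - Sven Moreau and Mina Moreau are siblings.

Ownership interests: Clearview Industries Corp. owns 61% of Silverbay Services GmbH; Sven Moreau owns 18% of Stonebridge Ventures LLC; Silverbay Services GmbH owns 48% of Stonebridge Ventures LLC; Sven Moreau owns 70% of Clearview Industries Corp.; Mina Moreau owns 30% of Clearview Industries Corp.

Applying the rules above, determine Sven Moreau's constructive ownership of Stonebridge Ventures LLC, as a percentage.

By sibling attribution (R2), Sven Moreau is treated as also owning Mina Moreau's interest in Clearview Industries Corp, giving 70% + 30% = 100%.
Chain via Clearview Industries Corp. → Silverbay Services GmbH (R1): 100% × 61% × 48% = 29.28% of Stonebridge Ventures LLC.
Direct interest in Stonebridge Ventures LLC: 18%.
Aggregating (R3): 29.28% + 18% = 47.28%.

47.28%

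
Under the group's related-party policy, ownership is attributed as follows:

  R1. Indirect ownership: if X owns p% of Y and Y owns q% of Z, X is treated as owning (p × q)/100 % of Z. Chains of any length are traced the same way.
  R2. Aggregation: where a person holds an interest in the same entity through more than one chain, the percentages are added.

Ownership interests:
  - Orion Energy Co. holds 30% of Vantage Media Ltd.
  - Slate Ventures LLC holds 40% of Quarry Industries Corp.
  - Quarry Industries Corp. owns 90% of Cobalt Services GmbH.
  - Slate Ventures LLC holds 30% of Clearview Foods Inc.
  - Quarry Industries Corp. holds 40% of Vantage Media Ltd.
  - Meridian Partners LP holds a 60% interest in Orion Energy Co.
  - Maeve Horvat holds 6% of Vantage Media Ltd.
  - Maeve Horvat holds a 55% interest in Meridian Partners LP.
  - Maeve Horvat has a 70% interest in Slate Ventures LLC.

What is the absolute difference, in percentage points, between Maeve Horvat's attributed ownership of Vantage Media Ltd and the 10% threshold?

17.1

Chain via Meridian Partners LP → Orion Energy Co. (R1): 55% × 60% × 30% = 9.9% of Vantage Media Ltd.
Chain via Slate Ventures LLC → Quarry Industries Corp. (R1): 70% × 40% × 40% = 11.2% of Vantage Media Ltd.
Direct interest in Vantage Media Ltd: 6%.
Aggregating (R2): 9.9% + 11.2% + 6% = 27.1%.
27.1% exceeds the 10% threshold by 17.1 percentage points.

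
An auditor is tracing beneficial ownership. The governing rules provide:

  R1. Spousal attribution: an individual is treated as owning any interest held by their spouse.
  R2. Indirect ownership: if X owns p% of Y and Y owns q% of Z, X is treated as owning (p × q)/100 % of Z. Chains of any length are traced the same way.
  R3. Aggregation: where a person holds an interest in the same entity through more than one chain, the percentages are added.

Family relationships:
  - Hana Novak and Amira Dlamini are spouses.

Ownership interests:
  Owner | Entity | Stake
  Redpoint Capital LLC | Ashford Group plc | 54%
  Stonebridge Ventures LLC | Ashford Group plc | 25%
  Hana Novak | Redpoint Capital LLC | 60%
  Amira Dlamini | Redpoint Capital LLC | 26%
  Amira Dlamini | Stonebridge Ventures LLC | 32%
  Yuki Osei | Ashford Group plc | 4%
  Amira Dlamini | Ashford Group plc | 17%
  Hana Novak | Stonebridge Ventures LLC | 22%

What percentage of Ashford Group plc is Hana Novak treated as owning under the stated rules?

By spousal attribution (R1), Hana Novak is treated as also owning Amira Dlamini's interest in Redpoint Capital LLC, giving 60% + 26% = 86%.
By spousal attribution (R1), Hana Novak is treated as also owning Amira Dlamini's interest in Stonebridge Ventures LLC, giving 22% + 32% = 54%.
By spousal attribution (R1), Hana Novak is treated as owning Amira Dlamini's 17% interest in Ashford Group plc.
Chain via Redpoint Capital LLC (R2): 86% × 54% = 46.44% of Ashford Group plc.
Chain via Stonebridge Ventures LLC (R2): 54% × 25% = 13.5% of Ashford Group plc.
Direct interest in Ashford Group plc: 17%.
Aggregating (R3): 46.44% + 13.5% + 17% = 76.94%.

76.94%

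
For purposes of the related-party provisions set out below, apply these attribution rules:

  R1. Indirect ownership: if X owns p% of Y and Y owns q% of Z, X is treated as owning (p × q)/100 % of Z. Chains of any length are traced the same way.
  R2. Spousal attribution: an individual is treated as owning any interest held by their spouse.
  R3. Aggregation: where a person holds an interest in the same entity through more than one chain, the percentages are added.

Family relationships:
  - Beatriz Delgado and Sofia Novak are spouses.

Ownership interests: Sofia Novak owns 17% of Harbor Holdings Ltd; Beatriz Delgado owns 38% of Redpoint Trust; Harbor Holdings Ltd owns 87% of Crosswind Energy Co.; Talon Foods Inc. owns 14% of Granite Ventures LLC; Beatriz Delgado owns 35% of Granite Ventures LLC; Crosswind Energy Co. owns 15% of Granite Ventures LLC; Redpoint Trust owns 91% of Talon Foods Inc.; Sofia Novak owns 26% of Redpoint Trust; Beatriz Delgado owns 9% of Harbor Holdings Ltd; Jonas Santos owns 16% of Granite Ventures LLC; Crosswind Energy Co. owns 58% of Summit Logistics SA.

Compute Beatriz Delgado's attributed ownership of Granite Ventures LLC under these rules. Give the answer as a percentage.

By spousal attribution (R2), Beatriz Delgado is treated as also owning Sofia Novak's interest in Redpoint Trust, giving 38% + 26% = 64%.
By spousal attribution (R2), Beatriz Delgado is treated as also owning Sofia Novak's interest in Harbor Holdings Ltd, giving 9% + 17% = 26%.
Chain via Redpoint Trust → Talon Foods Inc. (R1): 64% × 91% × 14% = 8.1536% of Granite Ventures LLC.
Chain via Harbor Holdings Ltd → Crosswind Energy Co. (R1): 26% × 87% × 15% = 3.393% of Granite Ventures LLC.
Direct interest in Granite Ventures LLC: 35%.
Aggregating (R3): 8.1536% + 3.393% + 35% = 46.5466%.

46.5466%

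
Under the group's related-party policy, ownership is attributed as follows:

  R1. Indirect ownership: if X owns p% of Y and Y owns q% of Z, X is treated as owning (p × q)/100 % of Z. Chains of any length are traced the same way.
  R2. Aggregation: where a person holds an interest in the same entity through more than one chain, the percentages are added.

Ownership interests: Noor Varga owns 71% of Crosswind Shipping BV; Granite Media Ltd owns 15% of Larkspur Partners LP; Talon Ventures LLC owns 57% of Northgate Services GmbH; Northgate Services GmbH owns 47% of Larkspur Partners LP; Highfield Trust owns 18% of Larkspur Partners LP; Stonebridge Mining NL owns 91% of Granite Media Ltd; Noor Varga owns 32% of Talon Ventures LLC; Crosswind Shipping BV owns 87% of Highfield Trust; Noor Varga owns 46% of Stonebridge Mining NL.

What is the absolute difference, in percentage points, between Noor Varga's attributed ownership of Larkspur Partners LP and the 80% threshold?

Chain via Stonebridge Mining NL → Granite Media Ltd (R1): 46% × 91% × 15% = 6.279% of Larkspur Partners LP.
Chain via Talon Ventures LLC → Northgate Services GmbH (R1): 32% × 57% × 47% = 8.5728% of Larkspur Partners LP.
Chain via Crosswind Shipping BV → Highfield Trust (R1): 71% × 87% × 18% = 11.1186% of Larkspur Partners LP.
Aggregating (R2): 6.279% + 8.5728% + 11.1186% = 25.9704%.
25.9704% falls short of the 80% threshold by 54.0296 percentage points.

54.0296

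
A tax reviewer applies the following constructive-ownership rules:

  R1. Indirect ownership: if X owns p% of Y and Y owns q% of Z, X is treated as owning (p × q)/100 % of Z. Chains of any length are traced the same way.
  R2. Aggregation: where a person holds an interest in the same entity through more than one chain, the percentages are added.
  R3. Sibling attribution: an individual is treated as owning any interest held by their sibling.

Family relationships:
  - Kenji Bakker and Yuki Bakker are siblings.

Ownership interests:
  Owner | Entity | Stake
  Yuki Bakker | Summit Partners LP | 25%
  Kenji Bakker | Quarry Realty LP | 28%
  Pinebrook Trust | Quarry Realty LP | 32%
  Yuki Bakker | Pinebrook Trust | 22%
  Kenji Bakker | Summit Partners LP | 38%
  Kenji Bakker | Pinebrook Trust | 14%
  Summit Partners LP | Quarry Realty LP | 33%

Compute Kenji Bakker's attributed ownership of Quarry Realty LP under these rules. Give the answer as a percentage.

By sibling attribution (R3), Kenji Bakker is treated as also owning Yuki Bakker's interest in Pinebrook Trust, giving 14% + 22% = 36%.
By sibling attribution (R3), Kenji Bakker is treated as also owning Yuki Bakker's interest in Summit Partners LP, giving 38% + 25% = 63%.
Chain via Pinebrook Trust (R1): 36% × 32% = 11.52% of Quarry Realty LP.
Chain via Summit Partners LP (R1): 63% × 33% = 20.79% of Quarry Realty LP.
Direct interest in Quarry Realty LP: 28%.
Aggregating (R2): 11.52% + 20.79% + 28% = 60.31%.

60.31%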